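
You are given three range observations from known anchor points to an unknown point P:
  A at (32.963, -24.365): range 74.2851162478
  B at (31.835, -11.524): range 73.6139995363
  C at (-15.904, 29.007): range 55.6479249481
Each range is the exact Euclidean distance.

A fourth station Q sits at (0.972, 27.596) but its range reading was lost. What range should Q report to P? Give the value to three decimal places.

eq1: (x − 32.963)² + (y + 24.365)² = 74.2851162478²
eq2: (x − 31.835)² + (y + 11.524)² = 73.6139995363²
eq3: (x + 15.904)² + (y − 29.007)² = 55.6479249481²
eq1−eq3, eq1−eq2 (x²,y² cancel):
  -97.734·x + 106.744·y = 1835.717616
  -2.256·x + 25.682·y = -434.685225
det = -97.734·25.682 − 106.744·-2.256 = -2269.190124
x = (1835.717616·25.682 − 106.744·-434.685225) / -2269.190124 = -41.223932
y = (-97.734·-434.685225 − 1835.717616·-2.256) / -2269.190124 = -20.546936
|P − Q| = √((-41.223932 − 0.972)² + (-20.546936 − 27.596)²) = 64.017490

64.017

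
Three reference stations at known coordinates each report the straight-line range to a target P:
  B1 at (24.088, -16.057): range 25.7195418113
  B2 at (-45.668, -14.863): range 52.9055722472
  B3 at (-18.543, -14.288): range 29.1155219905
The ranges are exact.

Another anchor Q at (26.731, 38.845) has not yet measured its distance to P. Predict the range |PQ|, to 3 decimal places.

74.725

eq1: (x − 24.088)² + (y + 16.057)² = 25.7195418113²
eq2: (x + 45.668)² + (y + 14.863)² = 52.9055722472²
eq3: (x + 18.543)² + (y + 14.288)² = 29.1155219905²
eq1−eq2, eq1−eq3 (x²,y² cancel):
  -139.512·x + 2.388·y = -669.088744
  -85.262·x + 3.538·y = -476.287990
det = -139.512·3.538 − 2.388·-85.262 = -289.987800
x = (-669.088744·3.538 − 2.388·-476.287990) / -289.987800 = 4.241076
y = (-139.512·-476.287990 − -669.088744·-85.262) / -289.987800 = -32.415314
|P − Q| = √((4.241076 − 26.731)² + (-32.415314 − 38.845)²) = 74.725023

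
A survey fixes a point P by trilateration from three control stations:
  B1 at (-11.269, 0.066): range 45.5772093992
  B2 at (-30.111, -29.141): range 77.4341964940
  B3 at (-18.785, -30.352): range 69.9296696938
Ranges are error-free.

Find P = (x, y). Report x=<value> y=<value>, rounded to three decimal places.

x=29.697 y=20.043

eq1: (x + 11.269)² + (y − 0.066)² = 45.5772093992²
eq2: (x + 30.111)² + (y + 29.141)² = 77.4341964940²
eq3: (x + 18.785)² + (y + 30.352)² = 69.9296696938²
eq1−eq3, eq1−eq2 (x²,y² cancel):
  -15.032·x − 60.836·y = -1665.751275
  -37.684·x − 58.414·y = -2289.897285
det = -15.032·-58.414 − -60.836·-37.684 = -1414.464576
x = (-1665.751275·-58.414 − -60.836·-2289.897285) / -1414.464576 = 29.696747
y = (-15.032·-2289.897285 − -1665.751275·-37.684) / -1414.464576 = 20.043227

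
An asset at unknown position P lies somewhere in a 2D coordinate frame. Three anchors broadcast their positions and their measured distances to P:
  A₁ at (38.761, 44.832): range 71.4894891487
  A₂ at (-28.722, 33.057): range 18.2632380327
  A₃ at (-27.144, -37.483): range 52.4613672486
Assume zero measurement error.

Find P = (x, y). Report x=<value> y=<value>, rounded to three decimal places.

x=-26.193 y=14.970

eq1: (x − 38.761)² + (y − 44.832)² = 71.4894891487²
eq2: (x + 28.722)² + (y − 33.057)² = 18.2632380327²
eq3: (x + 27.144)² + (y + 37.483)² = 52.4613672486²
eq2−eq1, eq2−eq3 (x²,y² cancel):
  134.966·x + 23.550·y = -3182.596383
  3.156·x − 141.080·y = -2194.595698
det = 134.966·-141.080 − 23.550·3.156 = -19115.327080
x = (-3182.596383·-141.080 − 23.550·-2194.595698) / -19115.327080 = -26.192773
y = (134.966·-2194.595698 − -3182.596383·3.156) / -19115.327080 = 14.969743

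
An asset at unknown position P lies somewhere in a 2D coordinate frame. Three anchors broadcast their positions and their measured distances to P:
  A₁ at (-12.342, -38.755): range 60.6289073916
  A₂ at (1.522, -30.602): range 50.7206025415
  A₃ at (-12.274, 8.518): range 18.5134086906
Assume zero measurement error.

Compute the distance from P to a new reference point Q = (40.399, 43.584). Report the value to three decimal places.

eq1: (x + 12.342)² + (y + 38.755)² = 60.6289073916²
eq2: (x − 1.522)² + (y + 30.602)² = 50.7206025415²
eq3: (x + 12.274)² + (y − 8.518)² = 18.5134086906²
eq3−eq1, eq3−eq2 (x²,y² cancel):
  -0.136·x − 94.546·y = -1902.050521
  27.592·x − 78.240·y = -1514.241733
det = -0.136·-78.240 − -94.546·27.592 = 2619.353872
x = (-1902.050521·-78.240 − -94.546·-1514.241733) / 2619.353872 = 2.157377
y = (-0.136·-1514.241733 − -1902.050521·27.592) / 2619.353872 = 20.114623
|P − Q| = √((2.157377 − 40.399)² + (20.114623 − 43.584)²) = 44.869069

44.869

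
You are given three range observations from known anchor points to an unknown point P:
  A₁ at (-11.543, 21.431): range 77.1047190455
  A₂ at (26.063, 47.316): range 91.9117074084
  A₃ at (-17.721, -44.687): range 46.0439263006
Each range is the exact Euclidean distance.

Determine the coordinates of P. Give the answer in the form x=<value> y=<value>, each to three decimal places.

x=28.323 y=-44.568

eq1: (x + 11.543)² + (y − 21.431)² = 77.1047190455²
eq2: (x − 26.063)² + (y − 47.316)² = 91.9117074084²
eq3: (x + 17.721)² + (y + 44.687)² = 46.0439263006²
eq2−eq1, eq2−eq3 (x²,y² cancel):
  -75.212·x − 51.770·y = 177.069045
  -87.568·x − 184.006·y = 5720.596795
det = -75.212·-184.006 − -51.770·-87.568 = 9306.063912
x = (177.069045·-184.006 − -51.770·5720.596795) / 9306.063912 = 28.322772
y = (-75.212·5720.596795 − 177.069045·-87.568) / 9306.063912 = -44.567923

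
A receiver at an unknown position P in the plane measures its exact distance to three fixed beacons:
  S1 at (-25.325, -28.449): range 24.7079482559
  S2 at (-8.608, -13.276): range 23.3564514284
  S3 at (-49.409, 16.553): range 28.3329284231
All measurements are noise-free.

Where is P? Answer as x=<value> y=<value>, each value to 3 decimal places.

eq1: (x + 25.325)² + (y + 28.449)² = 24.7079482559²
eq2: (x + 8.608)² + (y + 13.276)² = 23.3564514284²
eq3: (x + 49.409)² + (y − 16.553)² = 28.3329284231²
eq3−eq1, eq3−eq2 (x²,y² cancel):
  48.168·x − 90.004·y = -1072.277738
  81.602·x − 59.658·y = -2207.670240
det = 48.168·-59.658 − -90.004·81.602 = 4470.899864
x = (-1072.277738·-59.658 − -90.004·-2207.670240) / 4470.899864 = -30.134696
y = (48.168·-2207.670240 − -1072.277738·81.602) / 4470.899864 = -4.213705

x=-30.135 y=-4.214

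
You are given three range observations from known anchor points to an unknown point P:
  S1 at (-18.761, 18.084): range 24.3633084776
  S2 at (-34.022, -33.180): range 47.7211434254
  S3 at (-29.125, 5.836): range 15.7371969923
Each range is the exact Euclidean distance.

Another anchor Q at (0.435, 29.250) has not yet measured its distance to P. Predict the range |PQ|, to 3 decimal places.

45.871

eq1: (x + 18.761)² + (y − 18.084)² = 24.3633084776²
eq2: (x + 34.022)² + (y + 33.180)² = 47.7211434254²
eq3: (x + 29.125)² + (y − 5.836)² = 15.7371969923²
eq3−eq2, eq3−eq1 (x²,y² cancel):
  -9.794·x − 78.032·y = -653.563798
  20.728·x + 24.496·y = -549.229775
det = -9.794·24.496 − -78.032·20.728 = 1377.533472
x = (-653.563798·24.496 − -78.032·-549.229775) / 1377.533472 = -42.733769
y = (-9.794·-549.229775 − -653.563798·20.728) / 1377.533472 = 13.739214
|P − Q| = √((-42.733769 − 0.435)² + (13.739214 − 29.250)²) = 45.870765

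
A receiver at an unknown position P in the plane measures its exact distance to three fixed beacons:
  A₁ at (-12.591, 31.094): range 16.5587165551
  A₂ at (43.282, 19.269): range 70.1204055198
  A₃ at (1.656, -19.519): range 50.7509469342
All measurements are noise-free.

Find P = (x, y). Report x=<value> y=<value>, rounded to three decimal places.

eq1: (x + 12.591)² + (y − 31.094)² = 16.5587165551²
eq2: (x − 43.282)² + (y − 19.269)² = 70.1204055198²
eq3: (x − 1.656)² + (y + 19.519)² = 50.7509469342²
eq1−eq3, eq1−eq2 (x²,y² cancel):
  28.494·x − 101.226·y = -3043.103941
  111.746·x − 23.650·y = -3523.424408
det = 28.494·-23.650 − -101.226·111.746 = 10637.717496
x = (-3043.103941·-23.650 − -101.226·-3523.424408) / 10637.717496 = -26.762579
y = (28.494·-3523.424408 − -3043.103941·111.746) / 10637.717496 = 22.529103

x=-26.763 y=22.529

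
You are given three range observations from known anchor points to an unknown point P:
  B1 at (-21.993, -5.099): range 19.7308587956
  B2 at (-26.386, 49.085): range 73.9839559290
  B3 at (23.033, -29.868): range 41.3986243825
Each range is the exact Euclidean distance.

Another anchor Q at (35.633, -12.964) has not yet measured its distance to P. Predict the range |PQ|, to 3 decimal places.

eq1: (x + 21.993)² + (y + 5.099)² = 19.7308587956²
eq2: (x + 26.386)² + (y − 49.085)² = 73.9839559290²
eq3: (x − 23.033)² + (y + 29.868)² = 41.3986243825²
eq3−eq2, eq3−eq1 (x²,y² cancel):
  -98.838·x + 157.906·y = -2076.837926
  -90.052·x + 49.538·y = 411.614649
det = -98.838·49.538 − 157.906·-90.052 = 9323.514268
x = (-2076.837926·49.538 − 157.906·411.614649) / 9323.514268 = -18.005959
y = (-98.838·411.614649 − -2076.837926·-90.052) / 9323.514268 = -24.422827
|P − Q| = √((-18.005959 − 35.633)² + (-24.422827 − -12.964)²) = 54.849272

54.849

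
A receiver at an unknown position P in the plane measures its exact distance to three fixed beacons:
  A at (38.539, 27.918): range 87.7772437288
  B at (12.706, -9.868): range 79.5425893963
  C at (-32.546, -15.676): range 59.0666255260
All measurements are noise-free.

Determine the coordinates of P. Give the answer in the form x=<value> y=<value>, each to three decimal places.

eq1: (x − 38.539)² + (y − 27.918)² = 87.7772437288²
eq2: (x − 12.706)² + (y + 9.868)² = 79.5425893963²
eq3: (x + 32.546)² + (y + 15.676)² = 59.0666255260²
eq2−eq1, eq2−eq3 (x²,y² cancel):
  51.666·x + 75.572·y = 628.028396
  -90.504·x − 11.616·y = 3884.316509
det = 51.666·-11.616 − 75.572·-90.504 = 6239.416032
x = (628.028396·-11.616 − 75.572·3884.316509) / 6239.416032 = -48.216170
y = (51.666·3884.316509 − 628.028396·-90.504) / 6239.416032 = 41.274084

x=-48.216 y=41.274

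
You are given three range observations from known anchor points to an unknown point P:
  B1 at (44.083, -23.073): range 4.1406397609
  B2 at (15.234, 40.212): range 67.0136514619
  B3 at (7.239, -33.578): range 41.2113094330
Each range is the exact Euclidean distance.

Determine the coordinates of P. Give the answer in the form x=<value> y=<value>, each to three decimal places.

x=45.921 y=-19.363

eq1: (x − 44.083)² + (y + 23.073)² = 4.1406397609²
eq2: (x − 15.234)² + (y − 40.212)² = 67.0136514619²
eq3: (x − 7.239)² + (y + 33.578)² = 41.2113094330²
eq2−eq3, eq2−eq1 (x²,y² cancel):
  -15.990·x − 147.580·y = 2123.262962
  57.698·x − 126.570·y = 5100.279103
det = -15.990·-126.570 − -147.580·57.698 = 10538.925140
x = (2123.262962·-126.570 − -147.580·5100.279103) / 10538.925140 = 45.920982
y = (-15.990·5100.279103 − 2123.262962·57.698) / 10538.925140 = -19.362647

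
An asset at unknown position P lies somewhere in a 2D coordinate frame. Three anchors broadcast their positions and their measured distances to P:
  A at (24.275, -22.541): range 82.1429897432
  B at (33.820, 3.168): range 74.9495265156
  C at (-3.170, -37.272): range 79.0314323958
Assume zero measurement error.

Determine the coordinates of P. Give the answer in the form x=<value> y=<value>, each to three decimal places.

eq1: (x − 24.275)² + (y + 22.541)² = 82.1429897432²
eq2: (x − 33.820)² + (y − 3.168)² = 74.9495265156²
eq3: (x + 3.170)² + (y + 37.272)² = 79.0314323958²
eq3−eq2, eq3−eq1 (x²,y² cancel):
  73.980·x + 80.880·y = 383.113522
  54.890·x + 29.462·y = -803.382035
det = 73.980·29.462 − 80.880·54.890 = -2259.904440
x = (383.113522·29.462 − 80.880·-803.382035) / -2259.904440 = -33.746927
y = (73.980·-803.382035 − 383.113522·54.890) / -2259.904440 = 35.604737

x=-33.747 y=35.605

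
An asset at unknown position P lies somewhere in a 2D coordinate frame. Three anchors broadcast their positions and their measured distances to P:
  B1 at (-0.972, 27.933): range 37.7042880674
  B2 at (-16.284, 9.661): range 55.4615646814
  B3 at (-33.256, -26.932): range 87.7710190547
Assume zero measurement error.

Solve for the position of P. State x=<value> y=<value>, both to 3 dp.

eq1: (x + 0.972)² + (y − 27.933)² = 37.7042880674²
eq2: (x + 16.284)² + (y − 9.661)² = 55.4615646814²
eq3: (x + 33.256)² + (y + 26.932)² = 87.7710190547²
eq2−eq3, eq2−eq1 (x²,y² cancel):
  -33.944·x − 73.186·y = -3154.976046
  30.624·x + 36.544·y = 2077.065514
det = -33.944·36.544 − -73.186·30.624 = 1000.798528
x = (-3154.976046·36.544 − -73.186·2077.065514) / 1000.798528 = 36.687376
y = (-33.944·2077.065514 − -3154.976046·30.624) / 1000.798528 = 26.093238

x=36.687 y=26.093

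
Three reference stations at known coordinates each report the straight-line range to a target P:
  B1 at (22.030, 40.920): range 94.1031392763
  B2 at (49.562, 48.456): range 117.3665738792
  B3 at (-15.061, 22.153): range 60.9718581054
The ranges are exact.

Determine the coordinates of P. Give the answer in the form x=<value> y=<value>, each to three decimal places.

x=-31.290 y=-36.619

eq1: (x − 22.030)² + (y − 40.920)² = 94.1031392763²
eq2: (x − 49.562)² + (y − 48.456)² = 117.3665738792²
eq3: (x + 15.061)² + (y − 22.153)² = 60.9718581054²
eq1−eq3, eq1−eq2 (x²,y² cancel):
  -74.182·x − 37.534·y = 3695.655171
  55.064·x + 15.072·y = -2274.903362
det = -74.182·15.072 − -37.534·55.064 = 948.701072
x = (3695.655171·15.072 − -37.534·-2274.903362) / 948.701072 = -31.290476
y = (-74.182·-2274.903362 − 3695.655171·55.064) / 948.701072 = -36.619201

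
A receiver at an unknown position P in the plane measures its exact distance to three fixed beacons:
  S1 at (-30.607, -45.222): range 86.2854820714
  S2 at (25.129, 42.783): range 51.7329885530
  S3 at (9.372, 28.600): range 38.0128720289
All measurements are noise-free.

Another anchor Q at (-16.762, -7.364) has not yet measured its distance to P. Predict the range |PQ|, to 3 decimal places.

49.319

eq1: (x + 30.607)² + (y + 45.222)² = 86.2854820714²
eq2: (x − 25.129)² + (y − 42.783)² = 51.7329885530²
eq3: (x − 9.372)² + (y − 28.600)² = 38.0128720289²
eq1−eq3, eq1−eq2 (x²,y² cancel):
  79.958·x + 147.644·y = 3924.182627
  111.472·x + 176.010·y = 4248.916309
det = 79.958·176.010 − 147.644·111.472 = -2384.764388
x = (3924.182627·176.010 − 147.644·4248.916309) / -2384.764388 = -26.572178
y = (79.958·4248.916309 − 3924.182627·111.472) / -2384.764388 = 40.969094
|P − Q| = √((-26.572178 − -16.762)² + (40.969094 − -7.364)²) = 49.318633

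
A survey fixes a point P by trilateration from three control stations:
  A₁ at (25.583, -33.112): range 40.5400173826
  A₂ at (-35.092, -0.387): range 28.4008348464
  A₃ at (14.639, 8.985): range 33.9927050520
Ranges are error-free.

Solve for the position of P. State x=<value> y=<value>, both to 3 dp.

eq1: (x − 25.583)² + (y + 33.112)² = 40.5400173826²
eq2: (x + 35.092)² + (y + 0.387)² = 28.4008348464²
eq3: (x − 14.639)² + (y − 8.985)² = 33.9927050520²
eq3−eq2, eq3−eq1 (x²,y² cancel):
  -99.462·x − 18.744·y = 1285.464264
  21.888·x − 84.194·y = 967.874874
det = -99.462·-84.194 − -18.744·21.888 = 8784.372300
x = (1285.464264·-84.194 − -18.744·967.874874) / 8784.372300 = -10.255318
y = (-99.462·967.874874 − 1285.464264·21.888) / 8784.372300 = -14.161856

x=-10.255 y=-14.162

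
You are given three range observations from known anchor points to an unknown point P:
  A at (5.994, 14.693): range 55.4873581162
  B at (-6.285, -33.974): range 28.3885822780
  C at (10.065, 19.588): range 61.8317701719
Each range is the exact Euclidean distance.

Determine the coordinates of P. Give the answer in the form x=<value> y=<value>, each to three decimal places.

eq1: (x − 5.994)² + (y − 14.693)² = 55.4873581162²
eq2: (x + 6.285)² + (y + 33.974)² = 28.3885822780²
eq3: (x − 10.065)² + (y − 19.588)² = 61.8317701719²
eq3−eq1, eq3−eq2 (x²,y² cancel):
  -8.142·x − 9.790·y = 511.139208
  -32.700·x − 107.124·y = 3725.996131
det = -8.142·-107.124 − -9.790·-32.700 = 552.070608
x = (511.139208·-107.124 − -9.790·3725.996131) / 552.070608 = -33.107675
y = (-8.142·3725.996131 − 511.139208·-32.700) / 552.070608 = -24.675844

x=-33.108 y=-24.676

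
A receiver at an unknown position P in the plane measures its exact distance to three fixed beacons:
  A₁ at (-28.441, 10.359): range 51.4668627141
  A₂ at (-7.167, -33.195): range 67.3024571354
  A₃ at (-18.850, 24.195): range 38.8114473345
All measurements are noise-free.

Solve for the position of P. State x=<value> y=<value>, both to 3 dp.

eq1: (x + 28.441)² + (y − 10.359)² = 51.4668627141²
eq2: (x + 7.167)² + (y + 33.195)² = 67.3024571354²
eq3: (x + 18.850)² + (y − 24.195)² = 38.8114473345²
eq1−eq2, eq1−eq3 (x²,y² cancel):
  42.548·x − 87.108·y = -1643.708227
  19.182·x + 27.672·y = 1167.030676
det = 42.548·27.672 − -87.108·19.182 = 2848.293912
x = (-1643.708227·27.672 − -87.108·1167.030676) / 2848.293912 = 19.721635
y = (42.548·1167.030676 − -1643.708227·19.182) / 2848.293912 = 28.502828

x=19.722 y=28.503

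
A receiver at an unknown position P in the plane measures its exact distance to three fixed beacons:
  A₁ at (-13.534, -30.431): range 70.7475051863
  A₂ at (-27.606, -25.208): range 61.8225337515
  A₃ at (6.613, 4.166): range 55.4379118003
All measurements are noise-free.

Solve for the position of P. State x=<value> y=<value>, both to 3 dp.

x=-39.095 y=35.538

eq1: (x + 13.534)² + (y + 30.431)² = 70.7475051863²
eq2: (x + 27.606)² + (y + 25.208)² = 61.8225337515²
eq3: (x − 6.613)² + (y − 4.166)² = 55.4379118003²
eq3−eq2, eq3−eq1 (x²,y² cancel):
  -68.438·x − 58.748·y = 587.783560
  -40.294·x − 69.194·y = -883.719833
det = -68.438·-69.194 − -58.748·-40.294 = 2368.307060
x = (587.783560·-69.194 − -58.748·-883.719833) / 2368.307060 = -39.094537
y = (-68.438·-883.719833 − 587.783560·-40.294) / 2368.307060 = 35.537693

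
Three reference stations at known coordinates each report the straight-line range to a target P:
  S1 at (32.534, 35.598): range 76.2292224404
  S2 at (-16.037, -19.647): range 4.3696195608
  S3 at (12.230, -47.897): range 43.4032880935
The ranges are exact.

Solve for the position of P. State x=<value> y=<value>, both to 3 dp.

x=-20.390 y=-19.265

eq1: (x − 32.534)² + (y − 35.598)² = 76.2292224404²
eq2: (x + 16.037)² + (y + 19.647)² = 4.3696195608²
eq3: (x − 12.230)² + (y + 47.897)² = 43.4032880935²
eq2−eq3, eq2−eq1 (x²,y² cancel):
  56.534·x − 56.500·y = -64.246311
  97.142·x + 110.490·y = -4109.311997
det = 56.534·110.490 − -56.500·97.142 = 11734.964660
x = (-64.246311·110.490 − -56.500·-4109.311997) / 11734.964660 = -20.389895
y = (56.534·-4109.311997 − -64.246311·97.142) / 11734.964660 = -19.265063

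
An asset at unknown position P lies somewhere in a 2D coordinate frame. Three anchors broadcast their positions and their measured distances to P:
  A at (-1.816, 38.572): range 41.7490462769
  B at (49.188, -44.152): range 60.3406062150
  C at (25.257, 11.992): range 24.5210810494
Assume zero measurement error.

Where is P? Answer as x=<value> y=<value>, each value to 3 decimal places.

x=5.499 y=-2.531

eq1: (x + 1.816)² + (y − 38.572)² = 41.7490462769²
eq2: (x − 49.188)² + (y + 44.152)² = 60.3406062150²
eq3: (x − 25.257)² + (y − 11.992)² = 24.5210810494²
eq2−eq3, eq2−eq1 (x²,y² cancel):
  -47.862·x + 112.288·y = -547.428992
  -102.008·x + 165.448·y = -979.755515
det = -47.862·165.448 − 112.288·-102.008 = 3535.602128
x = (-547.428992·165.448 − 112.288·-979.755515) / 3535.602128 = 5.499418
y = (-47.862·-979.755515 − -547.428992·-102.008) / 3535.602128 = -2.531133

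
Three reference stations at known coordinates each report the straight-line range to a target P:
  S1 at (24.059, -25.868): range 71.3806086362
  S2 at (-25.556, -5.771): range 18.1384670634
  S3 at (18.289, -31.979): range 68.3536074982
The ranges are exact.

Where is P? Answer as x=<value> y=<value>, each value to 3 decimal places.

eq1: (x − 24.059)² + (y + 25.868)² = 71.3806086362²
eq2: (x + 25.556)² + (y + 5.771)² = 18.1384670634²
eq3: (x − 18.289)² + (y + 31.979)² = 68.3536074982²
eq3−eq1, eq3−eq2 (x²,y² cancel):
  11.540·x + 12.222·y = -532.130688
  -87.690·x + 52.416·y = 3672.481286
det = 11.540·52.416 − 12.222·-87.690 = 1676.627820
x = (-532.130688·52.416 − 12.222·3672.481286) / 1676.627820 = -43.406907
y = (11.540·3672.481286 − -532.130688·-87.690) / 1676.627820 = -2.553999

x=-43.407 y=-2.554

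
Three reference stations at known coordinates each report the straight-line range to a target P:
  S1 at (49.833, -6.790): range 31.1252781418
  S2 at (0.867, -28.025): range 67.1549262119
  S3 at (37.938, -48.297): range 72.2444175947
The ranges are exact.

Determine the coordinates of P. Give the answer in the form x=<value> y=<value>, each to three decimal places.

x=43.672 y=23.719

eq1: (x − 49.833)² + (y + 6.790)² = 31.1252781418²
eq2: (x − 0.867)² + (y + 28.025)² = 67.1549262119²
eq3: (x − 37.938)² + (y + 48.297)² = 72.2444175947²
eq3−eq1, eq3−eq2 (x²,y² cancel):
  23.790·x + 83.014·y = 3008.012870
  -74.142·x + 40.544·y = -2276.267980
det = 23.790·40.544 − 83.014·-74.142 = 7119.365748
x = (3008.012870·40.544 − 83.014·-2276.267980) / 7119.365748 = 43.672287
y = (23.790·-2276.267980 − 3008.012870·-74.142) / 7119.365748 = 23.719483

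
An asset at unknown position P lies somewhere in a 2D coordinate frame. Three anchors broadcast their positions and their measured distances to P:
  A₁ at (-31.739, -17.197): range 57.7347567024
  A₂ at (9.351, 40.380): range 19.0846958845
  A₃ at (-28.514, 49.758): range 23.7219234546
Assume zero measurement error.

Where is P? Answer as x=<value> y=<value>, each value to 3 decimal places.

x=-9.216 y=35.963

eq1: (x + 31.739)² + (y + 17.197)² = 57.7347567024²
eq2: (x − 9.351)² + (y − 40.380)² = 19.0846958845²
eq3: (x + 28.514)² + (y − 49.758)² = 23.7219234546²
eq3−eq1, eq3−eq2 (x²,y² cancel):
  -6.450·x − 133.910·y = -4756.378309
  75.730·x − 18.756·y = -1372.417124
det = -6.450·-18.756 − -133.910·75.730 = 10261.980500
x = (-4756.378309·-18.756 − -133.910·-1372.417124) / 10261.980500 = -9.215545
y = (-6.450·-1372.417124 − -4756.378309·75.730) / 10261.980500 = 35.963099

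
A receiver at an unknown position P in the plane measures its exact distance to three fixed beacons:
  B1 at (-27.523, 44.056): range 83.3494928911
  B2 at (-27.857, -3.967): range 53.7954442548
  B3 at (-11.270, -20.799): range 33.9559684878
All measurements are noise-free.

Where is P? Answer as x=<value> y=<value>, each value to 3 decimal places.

x=22.643 y=-22.506

eq1: (x + 27.523)² + (y − 44.056)² = 83.3494928911²
eq2: (x + 27.857)² + (y + 3.967)² = 53.7954442548²
eq3: (x + 11.270)² + (y + 20.799)² = 33.9559684878²
eq3−eq1, eq3−eq2 (x²,y² cancel):
  -32.506·x + 129.710·y = -3655.294805
  -33.174·x + 33.664·y = -1508.803790
det = -32.506·33.664 − 129.710·-33.174 = 3208.717556
x = (-3655.294805·33.664 − 129.710·-1508.803790) / 3208.717556 = 22.643032
y = (-32.506·-1508.803790 − -3655.294805·-33.174) / 3208.717556 = -22.506055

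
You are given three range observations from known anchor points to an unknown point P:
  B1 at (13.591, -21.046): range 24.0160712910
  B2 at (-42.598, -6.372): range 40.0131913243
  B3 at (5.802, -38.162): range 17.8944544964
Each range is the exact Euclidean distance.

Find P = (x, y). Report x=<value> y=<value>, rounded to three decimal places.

x=-9.246 y=-28.479

eq1: (x − 13.591)² + (y + 21.046)² = 24.0160712910²
eq2: (x + 42.598)² + (y + 6.372)² = 40.0131913243²
eq3: (x − 5.802)² + (y + 38.162)² = 17.8944544964²
eq3−eq1, eq3−eq2 (x²,y² cancel):
  15.578·x + 34.232·y = -1118.912230
  -96.800·x + 63.580·y = -915.653438
det = 15.578·63.580 − 34.232·-96.800 = 4304.106840
x = (-1118.912230·63.580 − 34.232·-915.653438) / 4304.106840 = -9.246004
y = (15.578·-915.653438 − -1118.912230·-96.800) / 4304.106840 = -28.478557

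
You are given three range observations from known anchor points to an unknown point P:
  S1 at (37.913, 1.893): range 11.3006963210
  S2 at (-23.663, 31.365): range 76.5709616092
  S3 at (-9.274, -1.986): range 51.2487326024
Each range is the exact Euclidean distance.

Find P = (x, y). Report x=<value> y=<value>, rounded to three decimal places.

x=41.517 y=-8.817

eq1: (x − 37.913)² + (y − 1.893)² = 11.3006963210²
eq2: (x + 23.663)² + (y − 31.365)² = 76.5709616092²
eq3: (x + 9.274)² + (y + 1.986)² = 51.2487326024²
eq1−eq2, eq1−eq3 (x²,y² cancel):
  -123.152·x + 58.944·y = -5632.684648
  -94.374·x − 7.758·y = -3849.754602
det = -123.152·-7.758 − 58.944·-94.374 = 6518.194272
x = (-5632.684648·-7.758 − 58.944·-3849.754602) / 6518.194272 = 41.517373
y = (-123.152·-3849.754602 − -5632.684648·-94.374) / 6518.194272 = -8.817473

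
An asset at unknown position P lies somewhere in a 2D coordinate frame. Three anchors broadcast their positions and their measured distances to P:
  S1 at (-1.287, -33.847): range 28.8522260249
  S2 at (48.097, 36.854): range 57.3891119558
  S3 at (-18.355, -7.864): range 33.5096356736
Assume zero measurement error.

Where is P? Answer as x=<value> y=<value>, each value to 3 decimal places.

x=15.081 y=-10.087

eq1: (x + 1.287)² + (y + 33.847)² = 28.8522260249²
eq2: (x − 48.097)² + (y − 36.854)² = 57.3891119558²
eq3: (x + 18.355)² + (y + 7.864)² = 33.5096356736²
eq2−eq1, eq2−eq3 (x²,y² cancel):
  -98.768·x − 141.402·y = -63.203723
  -132.904·x − 89.436·y = -1102.175716
det = -98.768·-89.436 − -141.402·-132.904 = -9959.476560
x = (-63.203723·-89.436 − -141.402·-1102.175716) / -9959.476560 = 15.080829
y = (-98.768·-1102.175716 − -63.203723·-132.904) / -9959.476560 = -10.086842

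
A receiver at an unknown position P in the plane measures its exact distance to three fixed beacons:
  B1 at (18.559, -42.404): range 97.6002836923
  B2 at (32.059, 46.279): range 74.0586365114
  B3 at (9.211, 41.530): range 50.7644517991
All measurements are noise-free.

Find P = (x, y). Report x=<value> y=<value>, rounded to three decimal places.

eq1: (x − 18.559)² + (y + 42.404)² = 97.6002836923²
eq2: (x − 32.059)² + (y − 46.279)² = 74.0586365114²
eq3: (x − 9.211)² + (y − 41.530)² = 50.7644517991²
eq2−eq3, eq2−eq1 (x²,y² cancel):
  -45.696·x − 9.498·y = 1547.710174
  -27.000·x − 177.366·y = -5068.123360
det = -45.696·-177.366 − -9.498·-27.000 = 7848.470736
x = (1547.710174·-177.366 − -9.498·-5068.123360) / 7848.470736 = -41.109690
y = (-45.696·-5068.123360 − 1547.710174·-27.000) / 7848.470736 = 34.832409

x=-41.110 y=34.832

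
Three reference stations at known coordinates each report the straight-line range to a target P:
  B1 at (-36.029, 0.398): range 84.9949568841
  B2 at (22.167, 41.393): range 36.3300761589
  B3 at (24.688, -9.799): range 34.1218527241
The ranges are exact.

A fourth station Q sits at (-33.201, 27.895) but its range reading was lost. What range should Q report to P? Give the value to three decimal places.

eq1: (x + 36.029)² + (y − 0.398)² = 84.9949568841²
eq2: (x − 22.167)² + (y − 41.393)² = 36.3300761589²
eq3: (x − 24.688)² + (y + 9.799)² = 34.1218527241²
eq1−eq2, eq1−eq3 (x²,y² cancel):
  116.392·x + 81.990·y = 6810.777355
  121.434·x − 20.394·y = 5467.112362
det = 116.392·-20.394 − 81.990·121.434 = -12330.072108
x = (6810.777355·-20.394 − 81.990·5467.112362) / -12330.072108 = 47.619149
y = (116.392·5467.112362 − 6810.777355·121.434) / -12330.072108 = 15.468830
|P − Q| = √((47.619149 − -33.201)² + (15.468830 − 27.895)²) = 81.769836

81.770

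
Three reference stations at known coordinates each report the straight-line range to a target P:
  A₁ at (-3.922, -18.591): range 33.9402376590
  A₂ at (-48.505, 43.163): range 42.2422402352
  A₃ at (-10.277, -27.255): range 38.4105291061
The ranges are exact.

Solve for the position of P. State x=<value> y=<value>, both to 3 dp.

eq1: (x + 3.922)² + (y + 18.591)² = 33.9402376590²
eq2: (x + 48.505)² + (y − 43.163)² = 42.2422402352²
eq3: (x + 10.277)² + (y + 27.255)² = 38.4105291061²
eq1−eq2, eq1−eq3 (x²,y² cancel):
  -89.166·x + 123.508·y = 3222.305101
  -12.710·x − 17.328·y = 164.015375
det = -89.166·-17.328 − 123.508·-12.710 = 3114.855128
x = (3222.305101·-17.328 − 123.508·164.015375) / 3114.855128 = -24.429166
y = (-89.166·164.015375 − 3222.305101·-12.710) / 3114.855128 = 8.453331

x=-24.429 y=8.453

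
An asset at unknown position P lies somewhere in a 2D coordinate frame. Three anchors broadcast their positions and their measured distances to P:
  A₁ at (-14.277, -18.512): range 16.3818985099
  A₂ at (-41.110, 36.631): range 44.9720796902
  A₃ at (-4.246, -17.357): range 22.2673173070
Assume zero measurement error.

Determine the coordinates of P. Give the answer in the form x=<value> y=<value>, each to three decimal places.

x=-22.185 y=-4.165

eq1: (x + 14.277)² + (y + 18.512)² = 16.3818985099²
eq2: (x + 41.110)² + (y − 36.631)² = 44.9720796902²
eq3: (x + 4.246)² + (y + 17.357)² = 22.2673173070²
eq1−eq2, eq1−eq3 (x²,y² cancel):
  -53.666·x + 110.286·y = 731.214035
  20.062·x + 2.310·y = -454.699729
det = -53.666·2.310 − 110.286·20.062 = -2336.526192
x = (731.214035·2.310 − 110.286·-454.699729) / -2336.526192 = -22.185122
y = (-53.666·-454.699729 − 731.214035·20.062) / -2336.526192 = -4.165286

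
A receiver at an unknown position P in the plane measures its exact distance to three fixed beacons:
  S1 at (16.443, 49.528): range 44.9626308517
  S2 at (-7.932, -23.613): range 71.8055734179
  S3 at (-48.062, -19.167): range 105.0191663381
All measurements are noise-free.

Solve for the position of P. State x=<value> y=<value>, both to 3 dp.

eq1: (x − 16.443)² + (y − 49.528)² = 44.9626308517²
eq2: (x + 7.932)² + (y + 23.613)² = 71.8055734179²
eq3: (x + 48.062)² + (y + 19.167)² = 105.0191663381²
eq1−eq3, eq1−eq2 (x²,y² cancel):
  -129.010·x − 137.390·y = -9053.452425
  -48.750·x − 146.282·y = -5237.306841
det = -129.010·-146.282 − -137.390·-48.750 = 12174.078320
x = (-9053.452425·-146.282 − -137.390·-5237.306841) / 12174.078320 = 49.679616
y = (-129.010·-5237.306841 − -9053.452425·-48.750) / 12174.078320 = 19.246562

x=49.680 y=19.247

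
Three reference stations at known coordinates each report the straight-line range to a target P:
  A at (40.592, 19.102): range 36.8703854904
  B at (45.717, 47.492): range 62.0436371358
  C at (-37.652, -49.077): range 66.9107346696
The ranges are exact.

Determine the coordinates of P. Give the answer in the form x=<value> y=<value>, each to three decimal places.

eq1: (x − 40.592)² + (y − 19.102)² = 36.8703854904²
eq2: (x − 45.717)² + (y − 47.492)² = 62.0436371358²
eq3: (x + 37.652)² + (y + 49.077)² = 66.9107346696²
eq3−eq1, eq3−eq2 (x²,y² cancel):
  156.488·x + 136.358·y = 1303.992923
  166.738·x + 193.138·y = 1146.942625
det = 156.488·193.138 − 136.358·166.738 = 7487.719140
x = (1303.992923·193.138 − 136.358·1146.942625) / 7487.719140 = 12.748312
y = (156.488·1146.942625 − 1303.992923·166.738) / 7487.719140 = -5.067286

x=12.748 y=-5.067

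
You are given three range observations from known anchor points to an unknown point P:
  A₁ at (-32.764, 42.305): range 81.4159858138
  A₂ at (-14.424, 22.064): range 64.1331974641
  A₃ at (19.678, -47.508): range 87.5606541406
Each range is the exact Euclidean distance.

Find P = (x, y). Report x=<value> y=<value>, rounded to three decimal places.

eq1: (x + 32.764)² + (y − 42.305)² = 81.4159858138²
eq2: (x + 14.424)² + (y − 22.064)² = 64.1331974641²
eq3: (x − 19.678)² + (y + 47.508)² = 87.5606541406²
eq2−eq3, eq2−eq1 (x²,y² cancel):
  68.204·x − 139.144·y = -1604.439261
  -36.680·x + 40.482·y = -347.174880
det = 68.204·40.482 − -139.144·-36.680 = -2342.767592
x = (-1604.439261·40.482 − -139.144·-347.174880) / -2342.767592 = 48.343767
y = (68.204·-347.174880 − -1604.439261·-36.680) / -2342.767592 = 35.227373

x=48.344 y=35.227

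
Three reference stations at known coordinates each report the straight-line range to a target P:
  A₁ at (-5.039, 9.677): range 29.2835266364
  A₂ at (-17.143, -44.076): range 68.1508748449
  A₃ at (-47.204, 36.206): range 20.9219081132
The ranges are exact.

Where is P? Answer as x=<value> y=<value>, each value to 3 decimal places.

eq1: (x + 5.039)² + (y − 9.677)² = 29.2835266364²
eq2: (x + 17.143)² + (y + 44.076)² = 68.1508748449²
eq3: (x + 47.204)² + (y − 36.206)² = 20.9219081132²
eq1−eq3, eq1−eq2 (x²,y² cancel):
  -84.330·x + 53.058·y = 3839.854895
  -24.208·x − 107.506·y = -1669.476435
det = -84.330·-107.506 − 53.058·-24.208 = 10350.409044
x = (3839.854895·-107.506 − 53.058·-1669.476435) / 10350.409044 = -31.325174
y = (-84.330·-1669.476435 − 3839.854895·-24.208) / 10350.409044 = 22.582891

x=-31.325 y=22.583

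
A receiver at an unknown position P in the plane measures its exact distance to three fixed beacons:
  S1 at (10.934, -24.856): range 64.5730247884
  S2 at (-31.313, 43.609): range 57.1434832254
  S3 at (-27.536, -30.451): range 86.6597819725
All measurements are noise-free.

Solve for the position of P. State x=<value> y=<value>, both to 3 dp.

x=25.558 y=38.039

eq1: (x − 10.934)² + (y + 24.856)² = 64.5730247884²
eq2: (x + 31.313)² + (y − 43.609)² = 57.1434832254²
eq3: (x + 27.536)² + (y + 30.451)² = 86.6597819725²
eq2−eq3, eq2−eq1 (x²,y² cancel):
  7.554·x − 148.120·y = -5441.294289
  84.494·x − 136.930·y = -3049.173613
det = 7.554·-136.930 − -148.120·84.494 = 11480.882060
x = (-5441.294289·-136.930 − -148.120·-3049.173613) / 11480.882060 = 25.558387
y = (7.554·-3049.173613 − -5441.294289·84.494) / 11480.882060 = 38.039173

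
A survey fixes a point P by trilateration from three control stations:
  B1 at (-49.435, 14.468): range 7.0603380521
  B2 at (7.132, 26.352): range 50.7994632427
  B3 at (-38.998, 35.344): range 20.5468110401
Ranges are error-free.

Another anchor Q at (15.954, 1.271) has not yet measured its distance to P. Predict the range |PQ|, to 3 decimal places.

59.967

eq1: (x + 49.435)² + (y − 14.468)² = 7.0603380521²
eq2: (x − 7.132)² + (y − 26.352)² = 50.7994632427²
eq3: (x + 38.998)² + (y − 35.344)² = 20.5468110401²
eq2−eq1, eq2−eq3 (x²,y² cancel):
  -113.134·x − 23.768·y = 4438.586013
  -92.260·x + 17.984·y = 4183.163034
det = -113.134·17.984 − -23.768·-92.260 = -4227.437536
x = (4438.586013·17.984 − -23.768·4183.163034) / -4227.437536 = -42.401324
y = (-113.134·4183.163034 − 4438.586013·-92.260) / -4227.437536 = 15.081008
|P − Q| = √((-42.401324 − 15.954)² + (15.081008 − 1.271)²) = 59.967159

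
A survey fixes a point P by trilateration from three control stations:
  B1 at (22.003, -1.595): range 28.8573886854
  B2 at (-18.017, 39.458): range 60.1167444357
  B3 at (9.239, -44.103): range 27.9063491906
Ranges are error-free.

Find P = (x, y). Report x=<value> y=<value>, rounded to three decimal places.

eq1: (x − 22.003)² + (y + 1.595)² = 28.8573886854²
eq2: (x + 18.017)² + (y − 39.458)² = 60.1167444357²
eq3: (x − 9.239)² + (y + 44.103)² = 27.9063491906²
eq3−eq1, eq3−eq2 (x²,y² cancel):
  25.528·x + 85.016·y = -1597.742253
  -54.512·x + 167.122·y = -2984.146313
det = 25.528·167.122 − 85.016·-54.512 = 8900.682608
x = (-1597.742253·167.122 − 85.016·-2984.146313) / 8900.682608 = -1.496256
y = (25.528·-2984.146313 − -1597.742253·-54.512) / 8900.682608 = -18.344145

x=-1.496 y=-18.344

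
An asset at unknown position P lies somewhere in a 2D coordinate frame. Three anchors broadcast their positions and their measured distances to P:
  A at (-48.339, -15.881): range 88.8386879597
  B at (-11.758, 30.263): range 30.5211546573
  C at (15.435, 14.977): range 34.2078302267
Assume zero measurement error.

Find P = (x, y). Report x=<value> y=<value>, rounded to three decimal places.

eq1: (x + 48.339)² + (y + 15.881)² = 88.8386879597²
eq2: (x + 11.758)² + (y − 30.263)² = 30.5211546573²
eq3: (x − 15.435)² + (y − 14.977)² = 34.2078302267²
eq3−eq1, eq3−eq2 (x²,y² cancel):
  -127.548·x − 61.716·y = -4595.821502
  -54.386·x + 30.572·y = 830.184746
det = -127.548·30.572 − -61.716·-54.386 = -7255.883832
x = (-4595.821502·30.572 − -61.716·830.184746) / -7255.883832 = 12.302812
y = (-127.548·830.184746 − -4595.821502·-54.386) / -7255.883832 = 49.041131

x=12.303 y=49.041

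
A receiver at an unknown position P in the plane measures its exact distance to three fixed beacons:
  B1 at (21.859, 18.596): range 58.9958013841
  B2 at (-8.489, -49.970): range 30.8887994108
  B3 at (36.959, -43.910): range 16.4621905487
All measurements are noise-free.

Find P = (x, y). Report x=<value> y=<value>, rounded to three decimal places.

x=20.877 y=-40.392

eq1: (x − 21.859)² + (y − 18.596)² = 58.9958013841²
eq2: (x + 8.489)² + (y + 49.970)² = 30.8887994108²
eq3: (x − 36.959)² + (y + 43.910)² = 16.4621905487²
eq3−eq1, eq3−eq2 (x²,y² cancel):
  -30.200·x + 125.012·y = -5679.929547
  -90.896·x − 12.120·y = -1408.105971
det = -30.200·-12.120 − 125.012·-90.896 = 11729.114752
x = (-5679.929547·-12.120 − 125.012·-1408.105971) / 11729.114752 = 20.877184
y = (-30.200·-1408.105971 − -5679.929547·-90.896) / 11729.114752 = -40.391631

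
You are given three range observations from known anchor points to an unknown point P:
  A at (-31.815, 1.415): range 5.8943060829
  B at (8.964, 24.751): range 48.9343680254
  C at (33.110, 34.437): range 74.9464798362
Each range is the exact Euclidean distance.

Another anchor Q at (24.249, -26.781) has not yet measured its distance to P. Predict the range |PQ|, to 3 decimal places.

eq1: (x + 31.815)² + (y − 1.415)² = 5.8943060829²
eq2: (x − 8.964)² + (y − 24.751)² = 48.9343680254²
eq3: (x − 33.110)² + (y − 34.437)² = 74.9464798362²
eq3−eq1, eq3−eq2 (x²,y² cancel):
  -129.850·x − 66.044·y = 4314.249377
  -48.292·x − 19.372·y = 1633.188694
det = -129.850·-19.372 − -66.044·-48.292 = -673.942648
x = (4314.249377·-19.372 − -66.044·1633.188694) / -673.942648 = -36.036709
y = (-129.850·1633.188694 − 4314.249377·-48.292) / -673.942648 = 5.528395
|P − Q| = √((-36.036709 − 24.249)² + (5.528395 − -26.781)²) = 68.397834

68.398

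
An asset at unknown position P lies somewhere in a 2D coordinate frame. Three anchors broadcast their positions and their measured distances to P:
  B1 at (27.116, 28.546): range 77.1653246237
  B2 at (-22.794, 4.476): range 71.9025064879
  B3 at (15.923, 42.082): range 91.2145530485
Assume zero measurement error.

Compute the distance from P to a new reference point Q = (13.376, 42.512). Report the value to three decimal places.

91.949

eq1: (x − 27.116)² + (y − 28.546)² = 77.1653246237²
eq2: (x + 22.794)² + (y − 4.476)² = 71.9025064879²
eq3: (x − 15.923)² + (y − 42.082)² = 91.2145530485²
eq2−eq3, eq2−eq1 (x²,y² cancel):
  77.434·x + 75.212·y = -1665.288608
  99.820·x + 48.140·y = 226.033675
det = 77.434·48.140 − 75.212·99.820 = -3779.989080
x = (-1665.288608·48.140 − 75.212·226.033675) / -3779.989080 = 25.705746
y = (77.434·226.033675 − -1665.288608·99.820) / -3779.989080 = -48.606437
|P − Q| = √((25.705746 − 13.376)² + (-48.606437 − 42.512)²) = 91.948856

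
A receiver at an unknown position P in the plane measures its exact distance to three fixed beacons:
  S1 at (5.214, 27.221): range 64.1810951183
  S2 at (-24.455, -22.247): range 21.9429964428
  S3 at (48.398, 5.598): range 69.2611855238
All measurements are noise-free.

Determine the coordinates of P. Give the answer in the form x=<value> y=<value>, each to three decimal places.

x=-7.163 y=-35.755

eq1: (x − 5.214)² + (y − 27.221)² = 64.1810951183²
eq2: (x + 24.455)² + (y + 22.247)² = 21.9429964428²
eq3: (x − 48.398)² + (y − 5.598)² = 69.2611855238²
eq3−eq1, eq3−eq2 (x²,y² cancel):
  -86.368·x + 43.246·y = -927.636521
  -145.706·x − 55.690·y = 3034.888753
det = -86.368·-55.690 − 43.246·-145.706 = 11111.035596
x = (-927.636521·-55.690 − 43.246·3034.888753) / 11111.035596 = -7.162854
y = (-86.368·3034.888753 − -927.636521·-145.706) / 11111.035596 = -35.755396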